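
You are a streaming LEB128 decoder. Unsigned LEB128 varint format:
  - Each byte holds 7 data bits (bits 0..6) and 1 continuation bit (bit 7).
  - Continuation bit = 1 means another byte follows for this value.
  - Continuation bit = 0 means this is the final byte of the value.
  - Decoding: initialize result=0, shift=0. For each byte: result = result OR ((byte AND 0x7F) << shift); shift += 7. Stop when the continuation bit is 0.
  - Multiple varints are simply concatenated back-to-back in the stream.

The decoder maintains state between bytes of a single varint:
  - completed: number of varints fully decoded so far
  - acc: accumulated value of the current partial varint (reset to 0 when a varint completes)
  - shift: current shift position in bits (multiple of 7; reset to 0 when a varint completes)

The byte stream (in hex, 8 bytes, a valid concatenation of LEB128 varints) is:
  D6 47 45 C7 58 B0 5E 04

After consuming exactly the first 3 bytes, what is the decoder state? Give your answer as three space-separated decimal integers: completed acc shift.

Answer: 2 0 0

Derivation:
byte[0]=0xD6 cont=1 payload=0x56: acc |= 86<<0 -> completed=0 acc=86 shift=7
byte[1]=0x47 cont=0 payload=0x47: varint #1 complete (value=9174); reset -> completed=1 acc=0 shift=0
byte[2]=0x45 cont=0 payload=0x45: varint #2 complete (value=69); reset -> completed=2 acc=0 shift=0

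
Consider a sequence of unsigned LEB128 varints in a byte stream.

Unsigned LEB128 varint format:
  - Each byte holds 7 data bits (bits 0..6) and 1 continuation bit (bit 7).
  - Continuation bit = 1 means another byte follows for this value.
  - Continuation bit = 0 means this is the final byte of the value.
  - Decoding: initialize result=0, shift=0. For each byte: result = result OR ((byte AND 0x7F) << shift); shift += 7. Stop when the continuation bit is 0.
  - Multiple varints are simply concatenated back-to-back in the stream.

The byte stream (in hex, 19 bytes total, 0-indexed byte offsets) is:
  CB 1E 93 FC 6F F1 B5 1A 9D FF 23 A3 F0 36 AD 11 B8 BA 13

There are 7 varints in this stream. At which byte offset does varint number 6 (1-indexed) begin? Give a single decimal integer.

  byte[0]=0xCB cont=1 payload=0x4B=75: acc |= 75<<0 -> acc=75 shift=7
  byte[1]=0x1E cont=0 payload=0x1E=30: acc |= 30<<7 -> acc=3915 shift=14 [end]
Varint 1: bytes[0:2] = CB 1E -> value 3915 (2 byte(s))
  byte[2]=0x93 cont=1 payload=0x13=19: acc |= 19<<0 -> acc=19 shift=7
  byte[3]=0xFC cont=1 payload=0x7C=124: acc |= 124<<7 -> acc=15891 shift=14
  byte[4]=0x6F cont=0 payload=0x6F=111: acc |= 111<<14 -> acc=1834515 shift=21 [end]
Varint 2: bytes[2:5] = 93 FC 6F -> value 1834515 (3 byte(s))
  byte[5]=0xF1 cont=1 payload=0x71=113: acc |= 113<<0 -> acc=113 shift=7
  byte[6]=0xB5 cont=1 payload=0x35=53: acc |= 53<<7 -> acc=6897 shift=14
  byte[7]=0x1A cont=0 payload=0x1A=26: acc |= 26<<14 -> acc=432881 shift=21 [end]
Varint 3: bytes[5:8] = F1 B5 1A -> value 432881 (3 byte(s))
  byte[8]=0x9D cont=1 payload=0x1D=29: acc |= 29<<0 -> acc=29 shift=7
  byte[9]=0xFF cont=1 payload=0x7F=127: acc |= 127<<7 -> acc=16285 shift=14
  byte[10]=0x23 cont=0 payload=0x23=35: acc |= 35<<14 -> acc=589725 shift=21 [end]
Varint 4: bytes[8:11] = 9D FF 23 -> value 589725 (3 byte(s))
  byte[11]=0xA3 cont=1 payload=0x23=35: acc |= 35<<0 -> acc=35 shift=7
  byte[12]=0xF0 cont=1 payload=0x70=112: acc |= 112<<7 -> acc=14371 shift=14
  byte[13]=0x36 cont=0 payload=0x36=54: acc |= 54<<14 -> acc=899107 shift=21 [end]
Varint 5: bytes[11:14] = A3 F0 36 -> value 899107 (3 byte(s))
  byte[14]=0xAD cont=1 payload=0x2D=45: acc |= 45<<0 -> acc=45 shift=7
  byte[15]=0x11 cont=0 payload=0x11=17: acc |= 17<<7 -> acc=2221 shift=14 [end]
Varint 6: bytes[14:16] = AD 11 -> value 2221 (2 byte(s))
  byte[16]=0xB8 cont=1 payload=0x38=56: acc |= 56<<0 -> acc=56 shift=7
  byte[17]=0xBA cont=1 payload=0x3A=58: acc |= 58<<7 -> acc=7480 shift=14
  byte[18]=0x13 cont=0 payload=0x13=19: acc |= 19<<14 -> acc=318776 shift=21 [end]
Varint 7: bytes[16:19] = B8 BA 13 -> value 318776 (3 byte(s))

Answer: 14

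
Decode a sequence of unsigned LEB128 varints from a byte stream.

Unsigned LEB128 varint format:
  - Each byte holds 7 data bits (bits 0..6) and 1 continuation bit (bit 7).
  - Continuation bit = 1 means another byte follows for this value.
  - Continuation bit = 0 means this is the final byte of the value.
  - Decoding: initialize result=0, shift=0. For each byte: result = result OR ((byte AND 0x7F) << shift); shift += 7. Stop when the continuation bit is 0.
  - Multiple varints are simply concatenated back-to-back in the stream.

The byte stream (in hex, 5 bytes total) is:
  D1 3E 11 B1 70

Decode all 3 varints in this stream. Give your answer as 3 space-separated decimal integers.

  byte[0]=0xD1 cont=1 payload=0x51=81: acc |= 81<<0 -> acc=81 shift=7
  byte[1]=0x3E cont=0 payload=0x3E=62: acc |= 62<<7 -> acc=8017 shift=14 [end]
Varint 1: bytes[0:2] = D1 3E -> value 8017 (2 byte(s))
  byte[2]=0x11 cont=0 payload=0x11=17: acc |= 17<<0 -> acc=17 shift=7 [end]
Varint 2: bytes[2:3] = 11 -> value 17 (1 byte(s))
  byte[3]=0xB1 cont=1 payload=0x31=49: acc |= 49<<0 -> acc=49 shift=7
  byte[4]=0x70 cont=0 payload=0x70=112: acc |= 112<<7 -> acc=14385 shift=14 [end]
Varint 3: bytes[3:5] = B1 70 -> value 14385 (2 byte(s))

Answer: 8017 17 14385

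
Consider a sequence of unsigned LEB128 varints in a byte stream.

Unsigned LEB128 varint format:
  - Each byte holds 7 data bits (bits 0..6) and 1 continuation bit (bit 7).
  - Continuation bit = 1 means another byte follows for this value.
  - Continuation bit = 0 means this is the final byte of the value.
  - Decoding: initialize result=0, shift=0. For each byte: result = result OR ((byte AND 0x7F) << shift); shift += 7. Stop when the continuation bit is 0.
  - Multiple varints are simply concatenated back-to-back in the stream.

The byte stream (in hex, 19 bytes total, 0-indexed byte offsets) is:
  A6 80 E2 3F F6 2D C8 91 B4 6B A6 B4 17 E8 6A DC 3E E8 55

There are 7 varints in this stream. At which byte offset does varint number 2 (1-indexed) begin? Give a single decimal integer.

  byte[0]=0xA6 cont=1 payload=0x26=38: acc |= 38<<0 -> acc=38 shift=7
  byte[1]=0x80 cont=1 payload=0x00=0: acc |= 0<<7 -> acc=38 shift=14
  byte[2]=0xE2 cont=1 payload=0x62=98: acc |= 98<<14 -> acc=1605670 shift=21
  byte[3]=0x3F cont=0 payload=0x3F=63: acc |= 63<<21 -> acc=133726246 shift=28 [end]
Varint 1: bytes[0:4] = A6 80 E2 3F -> value 133726246 (4 byte(s))
  byte[4]=0xF6 cont=1 payload=0x76=118: acc |= 118<<0 -> acc=118 shift=7
  byte[5]=0x2D cont=0 payload=0x2D=45: acc |= 45<<7 -> acc=5878 shift=14 [end]
Varint 2: bytes[4:6] = F6 2D -> value 5878 (2 byte(s))
  byte[6]=0xC8 cont=1 payload=0x48=72: acc |= 72<<0 -> acc=72 shift=7
  byte[7]=0x91 cont=1 payload=0x11=17: acc |= 17<<7 -> acc=2248 shift=14
  byte[8]=0xB4 cont=1 payload=0x34=52: acc |= 52<<14 -> acc=854216 shift=21
  byte[9]=0x6B cont=0 payload=0x6B=107: acc |= 107<<21 -> acc=225249480 shift=28 [end]
Varint 3: bytes[6:10] = C8 91 B4 6B -> value 225249480 (4 byte(s))
  byte[10]=0xA6 cont=1 payload=0x26=38: acc |= 38<<0 -> acc=38 shift=7
  byte[11]=0xB4 cont=1 payload=0x34=52: acc |= 52<<7 -> acc=6694 shift=14
  byte[12]=0x17 cont=0 payload=0x17=23: acc |= 23<<14 -> acc=383526 shift=21 [end]
Varint 4: bytes[10:13] = A6 B4 17 -> value 383526 (3 byte(s))
  byte[13]=0xE8 cont=1 payload=0x68=104: acc |= 104<<0 -> acc=104 shift=7
  byte[14]=0x6A cont=0 payload=0x6A=106: acc |= 106<<7 -> acc=13672 shift=14 [end]
Varint 5: bytes[13:15] = E8 6A -> value 13672 (2 byte(s))
  byte[15]=0xDC cont=1 payload=0x5C=92: acc |= 92<<0 -> acc=92 shift=7
  byte[16]=0x3E cont=0 payload=0x3E=62: acc |= 62<<7 -> acc=8028 shift=14 [end]
Varint 6: bytes[15:17] = DC 3E -> value 8028 (2 byte(s))
  byte[17]=0xE8 cont=1 payload=0x68=104: acc |= 104<<0 -> acc=104 shift=7
  byte[18]=0x55 cont=0 payload=0x55=85: acc |= 85<<7 -> acc=10984 shift=14 [end]
Varint 7: bytes[17:19] = E8 55 -> value 10984 (2 byte(s))

Answer: 4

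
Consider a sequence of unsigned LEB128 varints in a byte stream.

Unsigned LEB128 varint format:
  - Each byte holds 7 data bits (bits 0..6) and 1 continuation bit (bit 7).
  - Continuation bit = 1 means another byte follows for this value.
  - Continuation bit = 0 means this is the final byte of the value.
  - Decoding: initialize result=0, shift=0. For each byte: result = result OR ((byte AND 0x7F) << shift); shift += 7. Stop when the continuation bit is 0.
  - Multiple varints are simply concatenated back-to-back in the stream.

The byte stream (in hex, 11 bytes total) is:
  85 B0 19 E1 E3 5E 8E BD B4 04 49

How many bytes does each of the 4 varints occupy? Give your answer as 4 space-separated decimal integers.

Answer: 3 3 4 1

Derivation:
  byte[0]=0x85 cont=1 payload=0x05=5: acc |= 5<<0 -> acc=5 shift=7
  byte[1]=0xB0 cont=1 payload=0x30=48: acc |= 48<<7 -> acc=6149 shift=14
  byte[2]=0x19 cont=0 payload=0x19=25: acc |= 25<<14 -> acc=415749 shift=21 [end]
Varint 1: bytes[0:3] = 85 B0 19 -> value 415749 (3 byte(s))
  byte[3]=0xE1 cont=1 payload=0x61=97: acc |= 97<<0 -> acc=97 shift=7
  byte[4]=0xE3 cont=1 payload=0x63=99: acc |= 99<<7 -> acc=12769 shift=14
  byte[5]=0x5E cont=0 payload=0x5E=94: acc |= 94<<14 -> acc=1552865 shift=21 [end]
Varint 2: bytes[3:6] = E1 E3 5E -> value 1552865 (3 byte(s))
  byte[6]=0x8E cont=1 payload=0x0E=14: acc |= 14<<0 -> acc=14 shift=7
  byte[7]=0xBD cont=1 payload=0x3D=61: acc |= 61<<7 -> acc=7822 shift=14
  byte[8]=0xB4 cont=1 payload=0x34=52: acc |= 52<<14 -> acc=859790 shift=21
  byte[9]=0x04 cont=0 payload=0x04=4: acc |= 4<<21 -> acc=9248398 shift=28 [end]
Varint 3: bytes[6:10] = 8E BD B4 04 -> value 9248398 (4 byte(s))
  byte[10]=0x49 cont=0 payload=0x49=73: acc |= 73<<0 -> acc=73 shift=7 [end]
Varint 4: bytes[10:11] = 49 -> value 73 (1 byte(s))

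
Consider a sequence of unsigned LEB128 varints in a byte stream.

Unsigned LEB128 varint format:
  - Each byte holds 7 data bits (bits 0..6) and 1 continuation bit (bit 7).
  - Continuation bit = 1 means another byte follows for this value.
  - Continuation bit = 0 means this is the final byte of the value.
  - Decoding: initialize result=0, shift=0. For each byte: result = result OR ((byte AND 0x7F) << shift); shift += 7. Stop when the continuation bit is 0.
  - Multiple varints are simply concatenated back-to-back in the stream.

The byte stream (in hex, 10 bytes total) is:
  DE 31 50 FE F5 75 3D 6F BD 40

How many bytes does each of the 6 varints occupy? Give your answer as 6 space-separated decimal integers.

Answer: 2 1 3 1 1 2

Derivation:
  byte[0]=0xDE cont=1 payload=0x5E=94: acc |= 94<<0 -> acc=94 shift=7
  byte[1]=0x31 cont=0 payload=0x31=49: acc |= 49<<7 -> acc=6366 shift=14 [end]
Varint 1: bytes[0:2] = DE 31 -> value 6366 (2 byte(s))
  byte[2]=0x50 cont=0 payload=0x50=80: acc |= 80<<0 -> acc=80 shift=7 [end]
Varint 2: bytes[2:3] = 50 -> value 80 (1 byte(s))
  byte[3]=0xFE cont=1 payload=0x7E=126: acc |= 126<<0 -> acc=126 shift=7
  byte[4]=0xF5 cont=1 payload=0x75=117: acc |= 117<<7 -> acc=15102 shift=14
  byte[5]=0x75 cont=0 payload=0x75=117: acc |= 117<<14 -> acc=1932030 shift=21 [end]
Varint 3: bytes[3:6] = FE F5 75 -> value 1932030 (3 byte(s))
  byte[6]=0x3D cont=0 payload=0x3D=61: acc |= 61<<0 -> acc=61 shift=7 [end]
Varint 4: bytes[6:7] = 3D -> value 61 (1 byte(s))
  byte[7]=0x6F cont=0 payload=0x6F=111: acc |= 111<<0 -> acc=111 shift=7 [end]
Varint 5: bytes[7:8] = 6F -> value 111 (1 byte(s))
  byte[8]=0xBD cont=1 payload=0x3D=61: acc |= 61<<0 -> acc=61 shift=7
  byte[9]=0x40 cont=0 payload=0x40=64: acc |= 64<<7 -> acc=8253 shift=14 [end]
Varint 6: bytes[8:10] = BD 40 -> value 8253 (2 byte(s))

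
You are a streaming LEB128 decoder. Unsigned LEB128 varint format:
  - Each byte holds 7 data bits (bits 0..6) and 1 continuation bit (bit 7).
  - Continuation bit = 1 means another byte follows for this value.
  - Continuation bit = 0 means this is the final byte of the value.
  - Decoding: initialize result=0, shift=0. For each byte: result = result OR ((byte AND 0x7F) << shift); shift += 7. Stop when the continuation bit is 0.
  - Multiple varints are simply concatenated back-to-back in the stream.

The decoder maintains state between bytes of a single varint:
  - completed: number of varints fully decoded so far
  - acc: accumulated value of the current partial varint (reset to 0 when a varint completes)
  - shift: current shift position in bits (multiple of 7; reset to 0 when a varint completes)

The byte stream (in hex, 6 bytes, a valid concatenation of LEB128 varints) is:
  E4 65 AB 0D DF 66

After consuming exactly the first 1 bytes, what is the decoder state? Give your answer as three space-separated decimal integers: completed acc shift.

Answer: 0 100 7

Derivation:
byte[0]=0xE4 cont=1 payload=0x64: acc |= 100<<0 -> completed=0 acc=100 shift=7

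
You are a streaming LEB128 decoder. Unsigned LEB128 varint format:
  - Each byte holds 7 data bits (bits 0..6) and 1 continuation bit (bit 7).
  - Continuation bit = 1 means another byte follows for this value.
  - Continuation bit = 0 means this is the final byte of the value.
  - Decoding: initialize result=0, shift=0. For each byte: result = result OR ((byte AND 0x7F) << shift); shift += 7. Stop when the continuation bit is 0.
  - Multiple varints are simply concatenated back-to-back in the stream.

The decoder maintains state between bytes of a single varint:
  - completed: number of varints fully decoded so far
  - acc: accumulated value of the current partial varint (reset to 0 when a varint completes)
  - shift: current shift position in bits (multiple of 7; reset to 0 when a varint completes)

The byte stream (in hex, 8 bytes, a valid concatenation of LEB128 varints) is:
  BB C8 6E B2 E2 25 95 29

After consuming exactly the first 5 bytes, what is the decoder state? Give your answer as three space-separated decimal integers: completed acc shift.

byte[0]=0xBB cont=1 payload=0x3B: acc |= 59<<0 -> completed=0 acc=59 shift=7
byte[1]=0xC8 cont=1 payload=0x48: acc |= 72<<7 -> completed=0 acc=9275 shift=14
byte[2]=0x6E cont=0 payload=0x6E: varint #1 complete (value=1811515); reset -> completed=1 acc=0 shift=0
byte[3]=0xB2 cont=1 payload=0x32: acc |= 50<<0 -> completed=1 acc=50 shift=7
byte[4]=0xE2 cont=1 payload=0x62: acc |= 98<<7 -> completed=1 acc=12594 shift=14

Answer: 1 12594 14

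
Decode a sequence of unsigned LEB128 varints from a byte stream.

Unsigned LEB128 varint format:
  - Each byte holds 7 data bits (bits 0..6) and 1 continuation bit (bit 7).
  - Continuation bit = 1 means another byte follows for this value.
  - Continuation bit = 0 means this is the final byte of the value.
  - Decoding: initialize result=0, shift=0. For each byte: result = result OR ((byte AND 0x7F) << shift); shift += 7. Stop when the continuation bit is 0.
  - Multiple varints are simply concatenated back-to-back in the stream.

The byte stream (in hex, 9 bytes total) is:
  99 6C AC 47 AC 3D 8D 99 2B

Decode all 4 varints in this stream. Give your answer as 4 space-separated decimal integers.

Answer: 13849 9132 7852 707725

Derivation:
  byte[0]=0x99 cont=1 payload=0x19=25: acc |= 25<<0 -> acc=25 shift=7
  byte[1]=0x6C cont=0 payload=0x6C=108: acc |= 108<<7 -> acc=13849 shift=14 [end]
Varint 1: bytes[0:2] = 99 6C -> value 13849 (2 byte(s))
  byte[2]=0xAC cont=1 payload=0x2C=44: acc |= 44<<0 -> acc=44 shift=7
  byte[3]=0x47 cont=0 payload=0x47=71: acc |= 71<<7 -> acc=9132 shift=14 [end]
Varint 2: bytes[2:4] = AC 47 -> value 9132 (2 byte(s))
  byte[4]=0xAC cont=1 payload=0x2C=44: acc |= 44<<0 -> acc=44 shift=7
  byte[5]=0x3D cont=0 payload=0x3D=61: acc |= 61<<7 -> acc=7852 shift=14 [end]
Varint 3: bytes[4:6] = AC 3D -> value 7852 (2 byte(s))
  byte[6]=0x8D cont=1 payload=0x0D=13: acc |= 13<<0 -> acc=13 shift=7
  byte[7]=0x99 cont=1 payload=0x19=25: acc |= 25<<7 -> acc=3213 shift=14
  byte[8]=0x2B cont=0 payload=0x2B=43: acc |= 43<<14 -> acc=707725 shift=21 [end]
Varint 4: bytes[6:9] = 8D 99 2B -> value 707725 (3 byte(s))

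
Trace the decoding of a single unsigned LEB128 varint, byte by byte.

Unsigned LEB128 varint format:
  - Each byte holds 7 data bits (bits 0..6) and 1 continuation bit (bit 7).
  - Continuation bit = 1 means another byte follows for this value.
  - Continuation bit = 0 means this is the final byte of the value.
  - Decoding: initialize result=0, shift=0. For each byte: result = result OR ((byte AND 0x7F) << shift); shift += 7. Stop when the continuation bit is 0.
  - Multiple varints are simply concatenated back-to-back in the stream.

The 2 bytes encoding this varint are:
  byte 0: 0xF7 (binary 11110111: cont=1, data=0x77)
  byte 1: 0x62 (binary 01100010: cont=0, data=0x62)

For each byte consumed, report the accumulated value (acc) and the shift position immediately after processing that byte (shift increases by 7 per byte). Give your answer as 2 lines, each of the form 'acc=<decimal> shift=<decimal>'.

Answer: acc=119 shift=7
acc=12663 shift=14

Derivation:
byte 0=0xF7: payload=0x77=119, contrib = 119<<0 = 119; acc -> 119, shift -> 7
byte 1=0x62: payload=0x62=98, contrib = 98<<7 = 12544; acc -> 12663, shift -> 14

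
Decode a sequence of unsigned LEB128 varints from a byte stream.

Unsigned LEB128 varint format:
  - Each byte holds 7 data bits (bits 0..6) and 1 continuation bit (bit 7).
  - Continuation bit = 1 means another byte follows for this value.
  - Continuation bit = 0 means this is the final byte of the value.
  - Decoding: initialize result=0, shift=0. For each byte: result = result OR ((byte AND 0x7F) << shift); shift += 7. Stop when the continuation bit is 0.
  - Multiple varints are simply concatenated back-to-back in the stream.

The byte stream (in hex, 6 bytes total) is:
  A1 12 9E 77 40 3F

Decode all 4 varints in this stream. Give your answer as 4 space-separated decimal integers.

  byte[0]=0xA1 cont=1 payload=0x21=33: acc |= 33<<0 -> acc=33 shift=7
  byte[1]=0x12 cont=0 payload=0x12=18: acc |= 18<<7 -> acc=2337 shift=14 [end]
Varint 1: bytes[0:2] = A1 12 -> value 2337 (2 byte(s))
  byte[2]=0x9E cont=1 payload=0x1E=30: acc |= 30<<0 -> acc=30 shift=7
  byte[3]=0x77 cont=0 payload=0x77=119: acc |= 119<<7 -> acc=15262 shift=14 [end]
Varint 2: bytes[2:4] = 9E 77 -> value 15262 (2 byte(s))
  byte[4]=0x40 cont=0 payload=0x40=64: acc |= 64<<0 -> acc=64 shift=7 [end]
Varint 3: bytes[4:5] = 40 -> value 64 (1 byte(s))
  byte[5]=0x3F cont=0 payload=0x3F=63: acc |= 63<<0 -> acc=63 shift=7 [end]
Varint 4: bytes[5:6] = 3F -> value 63 (1 byte(s))

Answer: 2337 15262 64 63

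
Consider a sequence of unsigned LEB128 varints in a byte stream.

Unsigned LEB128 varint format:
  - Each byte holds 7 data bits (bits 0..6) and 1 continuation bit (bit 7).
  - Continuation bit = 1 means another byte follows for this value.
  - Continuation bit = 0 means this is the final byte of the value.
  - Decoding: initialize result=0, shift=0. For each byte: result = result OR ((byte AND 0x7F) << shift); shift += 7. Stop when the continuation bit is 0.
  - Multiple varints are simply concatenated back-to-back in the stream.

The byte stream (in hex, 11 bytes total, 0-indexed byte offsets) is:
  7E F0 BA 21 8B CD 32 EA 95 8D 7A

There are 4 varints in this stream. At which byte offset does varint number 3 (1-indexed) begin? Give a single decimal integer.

Answer: 4

Derivation:
  byte[0]=0x7E cont=0 payload=0x7E=126: acc |= 126<<0 -> acc=126 shift=7 [end]
Varint 1: bytes[0:1] = 7E -> value 126 (1 byte(s))
  byte[1]=0xF0 cont=1 payload=0x70=112: acc |= 112<<0 -> acc=112 shift=7
  byte[2]=0xBA cont=1 payload=0x3A=58: acc |= 58<<7 -> acc=7536 shift=14
  byte[3]=0x21 cont=0 payload=0x21=33: acc |= 33<<14 -> acc=548208 shift=21 [end]
Varint 2: bytes[1:4] = F0 BA 21 -> value 548208 (3 byte(s))
  byte[4]=0x8B cont=1 payload=0x0B=11: acc |= 11<<0 -> acc=11 shift=7
  byte[5]=0xCD cont=1 payload=0x4D=77: acc |= 77<<7 -> acc=9867 shift=14
  byte[6]=0x32 cont=0 payload=0x32=50: acc |= 50<<14 -> acc=829067 shift=21 [end]
Varint 3: bytes[4:7] = 8B CD 32 -> value 829067 (3 byte(s))
  byte[7]=0xEA cont=1 payload=0x6A=106: acc |= 106<<0 -> acc=106 shift=7
  byte[8]=0x95 cont=1 payload=0x15=21: acc |= 21<<7 -> acc=2794 shift=14
  byte[9]=0x8D cont=1 payload=0x0D=13: acc |= 13<<14 -> acc=215786 shift=21
  byte[10]=0x7A cont=0 payload=0x7A=122: acc |= 122<<21 -> acc=256068330 shift=28 [end]
Varint 4: bytes[7:11] = EA 95 8D 7A -> value 256068330 (4 byte(s))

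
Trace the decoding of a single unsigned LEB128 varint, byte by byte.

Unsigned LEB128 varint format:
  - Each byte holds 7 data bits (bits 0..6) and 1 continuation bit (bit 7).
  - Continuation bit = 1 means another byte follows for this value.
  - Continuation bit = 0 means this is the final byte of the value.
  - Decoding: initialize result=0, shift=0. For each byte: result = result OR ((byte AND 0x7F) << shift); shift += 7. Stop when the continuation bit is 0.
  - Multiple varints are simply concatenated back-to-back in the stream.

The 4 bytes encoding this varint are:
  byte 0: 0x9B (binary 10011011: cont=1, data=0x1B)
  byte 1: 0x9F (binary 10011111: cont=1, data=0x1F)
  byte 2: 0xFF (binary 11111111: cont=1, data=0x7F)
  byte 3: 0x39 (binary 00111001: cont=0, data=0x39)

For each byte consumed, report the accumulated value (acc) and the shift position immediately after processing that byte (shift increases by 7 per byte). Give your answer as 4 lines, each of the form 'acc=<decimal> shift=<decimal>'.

Answer: acc=27 shift=7
acc=3995 shift=14
acc=2084763 shift=21
acc=121622427 shift=28

Derivation:
byte 0=0x9B: payload=0x1B=27, contrib = 27<<0 = 27; acc -> 27, shift -> 7
byte 1=0x9F: payload=0x1F=31, contrib = 31<<7 = 3968; acc -> 3995, shift -> 14
byte 2=0xFF: payload=0x7F=127, contrib = 127<<14 = 2080768; acc -> 2084763, shift -> 21
byte 3=0x39: payload=0x39=57, contrib = 57<<21 = 119537664; acc -> 121622427, shift -> 28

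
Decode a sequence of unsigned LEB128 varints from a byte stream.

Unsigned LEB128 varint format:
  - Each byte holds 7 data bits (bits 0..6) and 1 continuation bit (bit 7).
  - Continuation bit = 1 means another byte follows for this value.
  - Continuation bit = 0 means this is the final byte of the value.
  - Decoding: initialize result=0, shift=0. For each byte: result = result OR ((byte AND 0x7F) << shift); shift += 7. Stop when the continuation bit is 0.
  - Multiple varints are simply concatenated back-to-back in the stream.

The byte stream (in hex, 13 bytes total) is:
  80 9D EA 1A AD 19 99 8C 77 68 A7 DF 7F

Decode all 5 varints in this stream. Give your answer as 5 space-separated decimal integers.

  byte[0]=0x80 cont=1 payload=0x00=0: acc |= 0<<0 -> acc=0 shift=7
  byte[1]=0x9D cont=1 payload=0x1D=29: acc |= 29<<7 -> acc=3712 shift=14
  byte[2]=0xEA cont=1 payload=0x6A=106: acc |= 106<<14 -> acc=1740416 shift=21
  byte[3]=0x1A cont=0 payload=0x1A=26: acc |= 26<<21 -> acc=56266368 shift=28 [end]
Varint 1: bytes[0:4] = 80 9D EA 1A -> value 56266368 (4 byte(s))
  byte[4]=0xAD cont=1 payload=0x2D=45: acc |= 45<<0 -> acc=45 shift=7
  byte[5]=0x19 cont=0 payload=0x19=25: acc |= 25<<7 -> acc=3245 shift=14 [end]
Varint 2: bytes[4:6] = AD 19 -> value 3245 (2 byte(s))
  byte[6]=0x99 cont=1 payload=0x19=25: acc |= 25<<0 -> acc=25 shift=7
  byte[7]=0x8C cont=1 payload=0x0C=12: acc |= 12<<7 -> acc=1561 shift=14
  byte[8]=0x77 cont=0 payload=0x77=119: acc |= 119<<14 -> acc=1951257 shift=21 [end]
Varint 3: bytes[6:9] = 99 8C 77 -> value 1951257 (3 byte(s))
  byte[9]=0x68 cont=0 payload=0x68=104: acc |= 104<<0 -> acc=104 shift=7 [end]
Varint 4: bytes[9:10] = 68 -> value 104 (1 byte(s))
  byte[10]=0xA7 cont=1 payload=0x27=39: acc |= 39<<0 -> acc=39 shift=7
  byte[11]=0xDF cont=1 payload=0x5F=95: acc |= 95<<7 -> acc=12199 shift=14
  byte[12]=0x7F cont=0 payload=0x7F=127: acc |= 127<<14 -> acc=2092967 shift=21 [end]
Varint 5: bytes[10:13] = A7 DF 7F -> value 2092967 (3 byte(s))

Answer: 56266368 3245 1951257 104 2092967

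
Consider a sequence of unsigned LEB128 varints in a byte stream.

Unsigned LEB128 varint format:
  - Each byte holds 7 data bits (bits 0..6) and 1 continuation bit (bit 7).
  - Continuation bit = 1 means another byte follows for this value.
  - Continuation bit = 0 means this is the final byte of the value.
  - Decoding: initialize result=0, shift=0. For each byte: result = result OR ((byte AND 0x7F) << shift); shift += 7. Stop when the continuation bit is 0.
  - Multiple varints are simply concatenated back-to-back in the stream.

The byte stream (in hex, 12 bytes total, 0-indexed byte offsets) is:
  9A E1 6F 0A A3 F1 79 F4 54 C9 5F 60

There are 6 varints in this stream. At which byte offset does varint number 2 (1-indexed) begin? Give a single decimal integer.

Answer: 3

Derivation:
  byte[0]=0x9A cont=1 payload=0x1A=26: acc |= 26<<0 -> acc=26 shift=7
  byte[1]=0xE1 cont=1 payload=0x61=97: acc |= 97<<7 -> acc=12442 shift=14
  byte[2]=0x6F cont=0 payload=0x6F=111: acc |= 111<<14 -> acc=1831066 shift=21 [end]
Varint 1: bytes[0:3] = 9A E1 6F -> value 1831066 (3 byte(s))
  byte[3]=0x0A cont=0 payload=0x0A=10: acc |= 10<<0 -> acc=10 shift=7 [end]
Varint 2: bytes[3:4] = 0A -> value 10 (1 byte(s))
  byte[4]=0xA3 cont=1 payload=0x23=35: acc |= 35<<0 -> acc=35 shift=7
  byte[5]=0xF1 cont=1 payload=0x71=113: acc |= 113<<7 -> acc=14499 shift=14
  byte[6]=0x79 cont=0 payload=0x79=121: acc |= 121<<14 -> acc=1996963 shift=21 [end]
Varint 3: bytes[4:7] = A3 F1 79 -> value 1996963 (3 byte(s))
  byte[7]=0xF4 cont=1 payload=0x74=116: acc |= 116<<0 -> acc=116 shift=7
  byte[8]=0x54 cont=0 payload=0x54=84: acc |= 84<<7 -> acc=10868 shift=14 [end]
Varint 4: bytes[7:9] = F4 54 -> value 10868 (2 byte(s))
  byte[9]=0xC9 cont=1 payload=0x49=73: acc |= 73<<0 -> acc=73 shift=7
  byte[10]=0x5F cont=0 payload=0x5F=95: acc |= 95<<7 -> acc=12233 shift=14 [end]
Varint 5: bytes[9:11] = C9 5F -> value 12233 (2 byte(s))
  byte[11]=0x60 cont=0 payload=0x60=96: acc |= 96<<0 -> acc=96 shift=7 [end]
Varint 6: bytes[11:12] = 60 -> value 96 (1 byte(s))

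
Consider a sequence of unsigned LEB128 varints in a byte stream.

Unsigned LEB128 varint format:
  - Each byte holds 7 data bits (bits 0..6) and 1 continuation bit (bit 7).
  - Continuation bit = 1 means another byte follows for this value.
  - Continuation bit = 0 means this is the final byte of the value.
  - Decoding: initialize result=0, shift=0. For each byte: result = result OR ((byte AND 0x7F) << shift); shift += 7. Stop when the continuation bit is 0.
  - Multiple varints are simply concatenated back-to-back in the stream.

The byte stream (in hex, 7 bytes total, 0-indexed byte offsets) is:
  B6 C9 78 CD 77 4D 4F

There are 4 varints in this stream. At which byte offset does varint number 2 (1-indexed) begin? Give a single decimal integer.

  byte[0]=0xB6 cont=1 payload=0x36=54: acc |= 54<<0 -> acc=54 shift=7
  byte[1]=0xC9 cont=1 payload=0x49=73: acc |= 73<<7 -> acc=9398 shift=14
  byte[2]=0x78 cont=0 payload=0x78=120: acc |= 120<<14 -> acc=1975478 shift=21 [end]
Varint 1: bytes[0:3] = B6 C9 78 -> value 1975478 (3 byte(s))
  byte[3]=0xCD cont=1 payload=0x4D=77: acc |= 77<<0 -> acc=77 shift=7
  byte[4]=0x77 cont=0 payload=0x77=119: acc |= 119<<7 -> acc=15309 shift=14 [end]
Varint 2: bytes[3:5] = CD 77 -> value 15309 (2 byte(s))
  byte[5]=0x4D cont=0 payload=0x4D=77: acc |= 77<<0 -> acc=77 shift=7 [end]
Varint 3: bytes[5:6] = 4D -> value 77 (1 byte(s))
  byte[6]=0x4F cont=0 payload=0x4F=79: acc |= 79<<0 -> acc=79 shift=7 [end]
Varint 4: bytes[6:7] = 4F -> value 79 (1 byte(s))

Answer: 3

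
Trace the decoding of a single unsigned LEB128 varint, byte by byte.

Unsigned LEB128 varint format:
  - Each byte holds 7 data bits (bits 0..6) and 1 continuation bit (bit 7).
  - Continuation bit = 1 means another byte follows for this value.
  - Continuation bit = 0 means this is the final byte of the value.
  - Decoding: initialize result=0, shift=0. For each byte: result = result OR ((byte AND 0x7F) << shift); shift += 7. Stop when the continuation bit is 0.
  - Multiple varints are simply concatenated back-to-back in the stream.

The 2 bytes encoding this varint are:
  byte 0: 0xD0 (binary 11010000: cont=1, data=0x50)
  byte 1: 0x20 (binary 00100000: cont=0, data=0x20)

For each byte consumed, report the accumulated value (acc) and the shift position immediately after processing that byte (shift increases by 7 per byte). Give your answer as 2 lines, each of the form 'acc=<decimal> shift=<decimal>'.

Answer: acc=80 shift=7
acc=4176 shift=14

Derivation:
byte 0=0xD0: payload=0x50=80, contrib = 80<<0 = 80; acc -> 80, shift -> 7
byte 1=0x20: payload=0x20=32, contrib = 32<<7 = 4096; acc -> 4176, shift -> 14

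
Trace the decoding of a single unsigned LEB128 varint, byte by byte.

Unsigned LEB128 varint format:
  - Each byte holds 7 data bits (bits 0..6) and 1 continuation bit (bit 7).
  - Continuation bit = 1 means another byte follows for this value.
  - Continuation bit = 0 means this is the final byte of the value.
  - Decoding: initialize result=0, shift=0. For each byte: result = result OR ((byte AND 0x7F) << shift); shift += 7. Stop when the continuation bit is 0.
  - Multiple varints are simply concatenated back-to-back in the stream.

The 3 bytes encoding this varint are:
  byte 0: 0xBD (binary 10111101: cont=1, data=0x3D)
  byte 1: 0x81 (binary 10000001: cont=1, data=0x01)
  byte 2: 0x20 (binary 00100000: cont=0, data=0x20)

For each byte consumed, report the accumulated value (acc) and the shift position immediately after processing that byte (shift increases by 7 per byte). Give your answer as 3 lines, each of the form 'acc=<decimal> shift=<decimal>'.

byte 0=0xBD: payload=0x3D=61, contrib = 61<<0 = 61; acc -> 61, shift -> 7
byte 1=0x81: payload=0x01=1, contrib = 1<<7 = 128; acc -> 189, shift -> 14
byte 2=0x20: payload=0x20=32, contrib = 32<<14 = 524288; acc -> 524477, shift -> 21

Answer: acc=61 shift=7
acc=189 shift=14
acc=524477 shift=21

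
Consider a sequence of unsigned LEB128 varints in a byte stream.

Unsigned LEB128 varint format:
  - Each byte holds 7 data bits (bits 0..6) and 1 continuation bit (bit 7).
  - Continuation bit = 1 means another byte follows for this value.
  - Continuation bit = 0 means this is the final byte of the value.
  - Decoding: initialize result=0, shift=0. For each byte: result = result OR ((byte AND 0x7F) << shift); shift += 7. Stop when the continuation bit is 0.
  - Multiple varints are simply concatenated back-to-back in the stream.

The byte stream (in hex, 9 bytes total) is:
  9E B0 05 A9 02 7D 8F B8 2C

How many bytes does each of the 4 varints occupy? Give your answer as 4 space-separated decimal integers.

Answer: 3 2 1 3

Derivation:
  byte[0]=0x9E cont=1 payload=0x1E=30: acc |= 30<<0 -> acc=30 shift=7
  byte[1]=0xB0 cont=1 payload=0x30=48: acc |= 48<<7 -> acc=6174 shift=14
  byte[2]=0x05 cont=0 payload=0x05=5: acc |= 5<<14 -> acc=88094 shift=21 [end]
Varint 1: bytes[0:3] = 9E B0 05 -> value 88094 (3 byte(s))
  byte[3]=0xA9 cont=1 payload=0x29=41: acc |= 41<<0 -> acc=41 shift=7
  byte[4]=0x02 cont=0 payload=0x02=2: acc |= 2<<7 -> acc=297 shift=14 [end]
Varint 2: bytes[3:5] = A9 02 -> value 297 (2 byte(s))
  byte[5]=0x7D cont=0 payload=0x7D=125: acc |= 125<<0 -> acc=125 shift=7 [end]
Varint 3: bytes[5:6] = 7D -> value 125 (1 byte(s))
  byte[6]=0x8F cont=1 payload=0x0F=15: acc |= 15<<0 -> acc=15 shift=7
  byte[7]=0xB8 cont=1 payload=0x38=56: acc |= 56<<7 -> acc=7183 shift=14
  byte[8]=0x2C cont=0 payload=0x2C=44: acc |= 44<<14 -> acc=728079 shift=21 [end]
Varint 4: bytes[6:9] = 8F B8 2C -> value 728079 (3 byte(s))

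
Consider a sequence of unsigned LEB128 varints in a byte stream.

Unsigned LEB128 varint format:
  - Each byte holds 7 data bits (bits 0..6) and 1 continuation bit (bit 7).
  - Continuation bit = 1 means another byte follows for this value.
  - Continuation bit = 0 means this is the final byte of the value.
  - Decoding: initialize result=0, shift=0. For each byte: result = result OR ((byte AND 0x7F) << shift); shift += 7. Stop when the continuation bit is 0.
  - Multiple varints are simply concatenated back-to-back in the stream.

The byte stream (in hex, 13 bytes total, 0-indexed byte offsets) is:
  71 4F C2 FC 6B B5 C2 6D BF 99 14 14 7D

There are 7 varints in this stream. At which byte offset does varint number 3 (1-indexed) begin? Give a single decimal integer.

  byte[0]=0x71 cont=0 payload=0x71=113: acc |= 113<<0 -> acc=113 shift=7 [end]
Varint 1: bytes[0:1] = 71 -> value 113 (1 byte(s))
  byte[1]=0x4F cont=0 payload=0x4F=79: acc |= 79<<0 -> acc=79 shift=7 [end]
Varint 2: bytes[1:2] = 4F -> value 79 (1 byte(s))
  byte[2]=0xC2 cont=1 payload=0x42=66: acc |= 66<<0 -> acc=66 shift=7
  byte[3]=0xFC cont=1 payload=0x7C=124: acc |= 124<<7 -> acc=15938 shift=14
  byte[4]=0x6B cont=0 payload=0x6B=107: acc |= 107<<14 -> acc=1769026 shift=21 [end]
Varint 3: bytes[2:5] = C2 FC 6B -> value 1769026 (3 byte(s))
  byte[5]=0xB5 cont=1 payload=0x35=53: acc |= 53<<0 -> acc=53 shift=7
  byte[6]=0xC2 cont=1 payload=0x42=66: acc |= 66<<7 -> acc=8501 shift=14
  byte[7]=0x6D cont=0 payload=0x6D=109: acc |= 109<<14 -> acc=1794357 shift=21 [end]
Varint 4: bytes[5:8] = B5 C2 6D -> value 1794357 (3 byte(s))
  byte[8]=0xBF cont=1 payload=0x3F=63: acc |= 63<<0 -> acc=63 shift=7
  byte[9]=0x99 cont=1 payload=0x19=25: acc |= 25<<7 -> acc=3263 shift=14
  byte[10]=0x14 cont=0 payload=0x14=20: acc |= 20<<14 -> acc=330943 shift=21 [end]
Varint 5: bytes[8:11] = BF 99 14 -> value 330943 (3 byte(s))
  byte[11]=0x14 cont=0 payload=0x14=20: acc |= 20<<0 -> acc=20 shift=7 [end]
Varint 6: bytes[11:12] = 14 -> value 20 (1 byte(s))
  byte[12]=0x7D cont=0 payload=0x7D=125: acc |= 125<<0 -> acc=125 shift=7 [end]
Varint 7: bytes[12:13] = 7D -> value 125 (1 byte(s))

Answer: 2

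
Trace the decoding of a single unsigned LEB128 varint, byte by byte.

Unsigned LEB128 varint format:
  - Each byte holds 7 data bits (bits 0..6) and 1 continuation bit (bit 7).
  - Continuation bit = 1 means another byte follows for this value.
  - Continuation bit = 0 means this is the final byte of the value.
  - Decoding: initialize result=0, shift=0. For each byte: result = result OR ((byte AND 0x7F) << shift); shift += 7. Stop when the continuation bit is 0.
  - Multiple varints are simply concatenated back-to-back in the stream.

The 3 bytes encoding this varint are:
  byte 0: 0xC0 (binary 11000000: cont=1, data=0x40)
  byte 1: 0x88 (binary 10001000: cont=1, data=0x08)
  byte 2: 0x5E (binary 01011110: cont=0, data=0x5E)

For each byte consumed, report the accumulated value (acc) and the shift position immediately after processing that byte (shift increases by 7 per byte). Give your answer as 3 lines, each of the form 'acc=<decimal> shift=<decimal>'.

byte 0=0xC0: payload=0x40=64, contrib = 64<<0 = 64; acc -> 64, shift -> 7
byte 1=0x88: payload=0x08=8, contrib = 8<<7 = 1024; acc -> 1088, shift -> 14
byte 2=0x5E: payload=0x5E=94, contrib = 94<<14 = 1540096; acc -> 1541184, shift -> 21

Answer: acc=64 shift=7
acc=1088 shift=14
acc=1541184 shift=21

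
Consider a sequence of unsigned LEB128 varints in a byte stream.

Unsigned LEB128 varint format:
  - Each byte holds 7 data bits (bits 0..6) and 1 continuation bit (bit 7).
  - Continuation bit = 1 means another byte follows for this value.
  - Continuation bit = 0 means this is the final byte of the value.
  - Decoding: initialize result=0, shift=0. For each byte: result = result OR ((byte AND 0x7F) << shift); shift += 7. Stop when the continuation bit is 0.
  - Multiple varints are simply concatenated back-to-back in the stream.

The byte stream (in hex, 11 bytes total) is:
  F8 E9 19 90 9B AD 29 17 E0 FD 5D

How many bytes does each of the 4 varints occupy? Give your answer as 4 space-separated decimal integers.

Answer: 3 4 1 3

Derivation:
  byte[0]=0xF8 cont=1 payload=0x78=120: acc |= 120<<0 -> acc=120 shift=7
  byte[1]=0xE9 cont=1 payload=0x69=105: acc |= 105<<7 -> acc=13560 shift=14
  byte[2]=0x19 cont=0 payload=0x19=25: acc |= 25<<14 -> acc=423160 shift=21 [end]
Varint 1: bytes[0:3] = F8 E9 19 -> value 423160 (3 byte(s))
  byte[3]=0x90 cont=1 payload=0x10=16: acc |= 16<<0 -> acc=16 shift=7
  byte[4]=0x9B cont=1 payload=0x1B=27: acc |= 27<<7 -> acc=3472 shift=14
  byte[5]=0xAD cont=1 payload=0x2D=45: acc |= 45<<14 -> acc=740752 shift=21
  byte[6]=0x29 cont=0 payload=0x29=41: acc |= 41<<21 -> acc=86723984 shift=28 [end]
Varint 2: bytes[3:7] = 90 9B AD 29 -> value 86723984 (4 byte(s))
  byte[7]=0x17 cont=0 payload=0x17=23: acc |= 23<<0 -> acc=23 shift=7 [end]
Varint 3: bytes[7:8] = 17 -> value 23 (1 byte(s))
  byte[8]=0xE0 cont=1 payload=0x60=96: acc |= 96<<0 -> acc=96 shift=7
  byte[9]=0xFD cont=1 payload=0x7D=125: acc |= 125<<7 -> acc=16096 shift=14
  byte[10]=0x5D cont=0 payload=0x5D=93: acc |= 93<<14 -> acc=1539808 shift=21 [end]
Varint 4: bytes[8:11] = E0 FD 5D -> value 1539808 (3 byte(s))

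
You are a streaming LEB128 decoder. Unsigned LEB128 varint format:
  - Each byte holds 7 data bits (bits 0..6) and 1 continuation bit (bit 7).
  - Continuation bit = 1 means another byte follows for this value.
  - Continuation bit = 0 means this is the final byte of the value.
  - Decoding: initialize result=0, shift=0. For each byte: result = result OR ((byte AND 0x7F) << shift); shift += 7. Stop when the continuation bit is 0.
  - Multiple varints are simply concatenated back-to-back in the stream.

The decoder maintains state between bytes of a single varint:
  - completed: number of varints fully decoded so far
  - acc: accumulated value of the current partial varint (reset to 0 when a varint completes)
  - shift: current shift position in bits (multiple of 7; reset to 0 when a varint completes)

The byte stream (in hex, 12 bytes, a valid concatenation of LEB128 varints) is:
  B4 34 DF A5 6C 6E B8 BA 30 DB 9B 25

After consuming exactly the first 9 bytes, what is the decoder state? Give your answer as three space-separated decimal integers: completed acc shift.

Answer: 4 0 0

Derivation:
byte[0]=0xB4 cont=1 payload=0x34: acc |= 52<<0 -> completed=0 acc=52 shift=7
byte[1]=0x34 cont=0 payload=0x34: varint #1 complete (value=6708); reset -> completed=1 acc=0 shift=0
byte[2]=0xDF cont=1 payload=0x5F: acc |= 95<<0 -> completed=1 acc=95 shift=7
byte[3]=0xA5 cont=1 payload=0x25: acc |= 37<<7 -> completed=1 acc=4831 shift=14
byte[4]=0x6C cont=0 payload=0x6C: varint #2 complete (value=1774303); reset -> completed=2 acc=0 shift=0
byte[5]=0x6E cont=0 payload=0x6E: varint #3 complete (value=110); reset -> completed=3 acc=0 shift=0
byte[6]=0xB8 cont=1 payload=0x38: acc |= 56<<0 -> completed=3 acc=56 shift=7
byte[7]=0xBA cont=1 payload=0x3A: acc |= 58<<7 -> completed=3 acc=7480 shift=14
byte[8]=0x30 cont=0 payload=0x30: varint #4 complete (value=793912); reset -> completed=4 acc=0 shift=0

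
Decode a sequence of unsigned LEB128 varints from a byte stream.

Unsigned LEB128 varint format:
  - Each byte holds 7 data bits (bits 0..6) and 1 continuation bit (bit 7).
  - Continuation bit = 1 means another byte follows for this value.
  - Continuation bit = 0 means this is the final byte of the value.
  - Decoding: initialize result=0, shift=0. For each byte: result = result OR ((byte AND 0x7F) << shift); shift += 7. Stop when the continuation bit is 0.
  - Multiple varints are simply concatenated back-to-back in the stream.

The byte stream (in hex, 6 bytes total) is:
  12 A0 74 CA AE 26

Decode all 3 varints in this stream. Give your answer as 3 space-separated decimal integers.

Answer: 18 14880 628554

Derivation:
  byte[0]=0x12 cont=0 payload=0x12=18: acc |= 18<<0 -> acc=18 shift=7 [end]
Varint 1: bytes[0:1] = 12 -> value 18 (1 byte(s))
  byte[1]=0xA0 cont=1 payload=0x20=32: acc |= 32<<0 -> acc=32 shift=7
  byte[2]=0x74 cont=0 payload=0x74=116: acc |= 116<<7 -> acc=14880 shift=14 [end]
Varint 2: bytes[1:3] = A0 74 -> value 14880 (2 byte(s))
  byte[3]=0xCA cont=1 payload=0x4A=74: acc |= 74<<0 -> acc=74 shift=7
  byte[4]=0xAE cont=1 payload=0x2E=46: acc |= 46<<7 -> acc=5962 shift=14
  byte[5]=0x26 cont=0 payload=0x26=38: acc |= 38<<14 -> acc=628554 shift=21 [end]
Varint 3: bytes[3:6] = CA AE 26 -> value 628554 (3 byte(s))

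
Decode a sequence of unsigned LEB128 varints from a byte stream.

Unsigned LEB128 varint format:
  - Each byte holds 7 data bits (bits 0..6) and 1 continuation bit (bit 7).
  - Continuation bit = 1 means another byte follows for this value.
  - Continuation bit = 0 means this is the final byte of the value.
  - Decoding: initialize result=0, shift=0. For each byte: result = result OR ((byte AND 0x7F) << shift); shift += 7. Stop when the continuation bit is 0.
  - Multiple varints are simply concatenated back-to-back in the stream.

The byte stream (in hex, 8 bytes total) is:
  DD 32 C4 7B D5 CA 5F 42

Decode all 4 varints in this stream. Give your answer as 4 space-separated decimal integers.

  byte[0]=0xDD cont=1 payload=0x5D=93: acc |= 93<<0 -> acc=93 shift=7
  byte[1]=0x32 cont=0 payload=0x32=50: acc |= 50<<7 -> acc=6493 shift=14 [end]
Varint 1: bytes[0:2] = DD 32 -> value 6493 (2 byte(s))
  byte[2]=0xC4 cont=1 payload=0x44=68: acc |= 68<<0 -> acc=68 shift=7
  byte[3]=0x7B cont=0 payload=0x7B=123: acc |= 123<<7 -> acc=15812 shift=14 [end]
Varint 2: bytes[2:4] = C4 7B -> value 15812 (2 byte(s))
  byte[4]=0xD5 cont=1 payload=0x55=85: acc |= 85<<0 -> acc=85 shift=7
  byte[5]=0xCA cont=1 payload=0x4A=74: acc |= 74<<7 -> acc=9557 shift=14
  byte[6]=0x5F cont=0 payload=0x5F=95: acc |= 95<<14 -> acc=1566037 shift=21 [end]
Varint 3: bytes[4:7] = D5 CA 5F -> value 1566037 (3 byte(s))
  byte[7]=0x42 cont=0 payload=0x42=66: acc |= 66<<0 -> acc=66 shift=7 [end]
Varint 4: bytes[7:8] = 42 -> value 66 (1 byte(s))

Answer: 6493 15812 1566037 66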